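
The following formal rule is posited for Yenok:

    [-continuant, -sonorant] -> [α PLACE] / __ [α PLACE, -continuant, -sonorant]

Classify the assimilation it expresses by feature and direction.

The shared variable α links the value of the place features (abbreviated [PLACE]) on the target to the same value on the neighbouring segment, so place is the feature that assimilates.
Since the environment is written after the underscore, the trigger follows the target; the direction is regressive.

regressive place assimilation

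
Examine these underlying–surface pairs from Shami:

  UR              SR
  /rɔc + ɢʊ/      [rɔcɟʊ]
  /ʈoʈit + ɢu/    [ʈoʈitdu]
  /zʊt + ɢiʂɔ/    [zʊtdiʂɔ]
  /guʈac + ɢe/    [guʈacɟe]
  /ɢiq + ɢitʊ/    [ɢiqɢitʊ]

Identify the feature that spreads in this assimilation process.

place

The segment that alternates is /ɢ/, which surfaces as [ɟ] when adjacent to /c/.
The change uvular → palatal matches the place of the preceding /c/, identifying this as place assimilation.
The other alternating form patterns the same way: /ɢ/ → [d] after /t/ (uvular → alveolar, matching alveolar) — only place changes, and always toward the preceding segment.
Nothing changes in [ɢiqɢitʊ]: there the adjacent consonants already agree in place (/ɢ/ and /q/ are both uvular), so this form is consistent with the same rule.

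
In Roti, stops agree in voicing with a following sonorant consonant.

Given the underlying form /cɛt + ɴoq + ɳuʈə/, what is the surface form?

[cɛdɴoɢɳuʈə]

The rule targets /t/ (voiceless alveolar stop), which sits before the trigger /ɴ/ (voiced).
Changing only its voicing to voiced gives [d] — the voiced alveolar stop.
The same rule applies at the second boundary: /q/ → [ɢ] next to /ɳ/.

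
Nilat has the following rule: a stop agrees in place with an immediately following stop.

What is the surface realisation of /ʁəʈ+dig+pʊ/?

[ʁətdibpʊ]

The rule targets /ʈ/ (voiceless retroflex stop), which sits before the trigger /d/ (alveolar).
Changing only its place to alveolar gives [t] — the voiceless alveolar stop.
At the second juncture, /g/ likewise becomes [b] adjacent to /p/.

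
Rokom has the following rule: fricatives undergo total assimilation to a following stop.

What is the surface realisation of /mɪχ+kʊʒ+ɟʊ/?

[mɪkkʊɟɟʊ]

/χ/ is the segment targeted by the rule; it sits immediately before /k/, so it assimilates completely and surfaces as [k].
At the second juncture, /ʒ/ likewise becomes [ɟ] adjacent to /ɟ/.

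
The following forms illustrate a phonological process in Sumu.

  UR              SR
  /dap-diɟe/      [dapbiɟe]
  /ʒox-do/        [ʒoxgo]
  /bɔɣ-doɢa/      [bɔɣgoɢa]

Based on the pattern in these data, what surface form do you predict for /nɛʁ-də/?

[nɛʁɢə]

The data show progressive place assimilation: /d/ → [b] after /p/; /d/ → [g] after /x/; /d/ → [g] after /ɣ/. In each pair only place changes, matching the preceding consonant, while manner and voice stay constant.
The rule targets /d/ (voiced alveolar stop), which sits after the trigger /ʁ/ (uvular).
A voiced uvular stop is [ɢ], so the surface segment is [ɢ].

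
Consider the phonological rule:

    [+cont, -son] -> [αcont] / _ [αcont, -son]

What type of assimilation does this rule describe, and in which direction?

regressive manner assimilation

The rule copies [cont] (continuancy) from the environment onto the target fricatives; since [±cont] encodes the stop/fricative manner contrast, the assimilating dimension is manner.
The conditioning segment sits to the right of the focus bar, meaning the trigger follows the segment that changes — regressive assimilation.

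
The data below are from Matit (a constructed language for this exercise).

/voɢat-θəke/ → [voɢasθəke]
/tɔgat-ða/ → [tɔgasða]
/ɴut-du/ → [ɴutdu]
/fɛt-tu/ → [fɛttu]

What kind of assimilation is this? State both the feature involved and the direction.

Underlying /t/ is realised as [s] next to /θ/; /θ/ itself does not change.
/t/ is a stop while /θ/ is a fricative; the output [s] is a fricative, matching the trigger — so the feature that spreads is manner.
Place and voice are unchanged, so the assimilation is partial, not total.
The other alternating form patterns the same way: /t/ → [s] before /ð/ (stop → fricative, matching a fricative) — only manner changes, and always toward the following segment.
Nothing changes in [ɴutdu], [fɛttu]: there the adjacent consonants already agree in manner (/t/ and /d/ are both stops; /t/ and /t/ are both stops), so these forms are consistent with the same rule.
The trigger is the following segment, so the direction is regressive (anticipatory).

regressive manner assimilation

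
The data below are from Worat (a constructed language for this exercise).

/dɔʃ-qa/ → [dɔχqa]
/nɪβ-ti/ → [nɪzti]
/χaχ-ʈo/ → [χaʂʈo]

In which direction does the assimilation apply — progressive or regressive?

regressive

The segment that alternates is /ʃ/, which surfaces as [χ] when adjacent to /q/.
The change postalveolar → uvular matches the place of the following /q/, identifying this as place assimilation.
The same holds elsewhere in the data: /β/ → [z] before /t/ (bilabial → alveolar, matching alveolar); /χ/ → [ʂ] before /ʈ/ (uvular → retroflex, matching retroflex) — only place changes, and always toward the following segment.
Since the segment that changes precedes the conditioning segment, the assimilation is regressive.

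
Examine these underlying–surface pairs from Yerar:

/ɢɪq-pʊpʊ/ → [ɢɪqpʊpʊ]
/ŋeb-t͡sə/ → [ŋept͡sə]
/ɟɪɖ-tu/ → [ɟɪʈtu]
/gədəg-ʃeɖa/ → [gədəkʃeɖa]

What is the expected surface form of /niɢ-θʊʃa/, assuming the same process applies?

[niqθʊʃa]

The data show regressive voicing assimilation: /b/ → [p] before /t͡s/; /ɖ/ → [ʈ] before /t/; /g/ → [k] before /ʃ/. In each pair only voicing changes, matching the following consonant, while place and manner stay constant.
Nothing changes in [ɢɪqpʊpʊ]: there the adjacent consonants already agree in voicing (/q/ and /p/ are both voiceless), so this form is consistent with the same rule.
/ɢ/ is a voiced uvular stop. The following trigger /θ/ is voiceless, so /ɢ/ must become voiceless as well.
Changing only its voicing to voiceless gives [q] — the voiceless uvular stop.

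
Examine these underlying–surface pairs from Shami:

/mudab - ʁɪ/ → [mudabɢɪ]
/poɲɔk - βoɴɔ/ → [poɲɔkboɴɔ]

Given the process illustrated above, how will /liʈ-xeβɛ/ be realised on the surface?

The data show progressive manner assimilation: /ʁ/ → [ɢ] after /b/; /β/ → [b] after /k/. In each pair only manner changes, matching the preceding consonant, while place and voice stay constant.
The rule targets /x/ (voiceless velar fricative), which sits after the trigger /ʈ/ (stop).
Changing only its manner to stop gives [k] — the voiceless velar stop.

[liʈkeβɛ]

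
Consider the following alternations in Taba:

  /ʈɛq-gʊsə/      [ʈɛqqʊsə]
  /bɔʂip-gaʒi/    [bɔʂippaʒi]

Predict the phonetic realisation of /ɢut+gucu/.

[ɢuttucu]

The data show progressive total assimilation (/g/ → [q] after /q/; /g/ → [p] after /p/): in every case the target segment becomes identical to its preceding neighbour, copying more than a single feature.
/g/ is the segment targeted by the rule; it sits immediately after /t/, so it assimilates completely and surfaces as [t].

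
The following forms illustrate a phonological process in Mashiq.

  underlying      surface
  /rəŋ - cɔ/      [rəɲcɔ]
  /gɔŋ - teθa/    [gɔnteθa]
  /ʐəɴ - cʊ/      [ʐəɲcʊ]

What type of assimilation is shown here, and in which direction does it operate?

regressive place assimilation

Underlying /ŋ/ is realised as [ɲ] next to /c/; /c/ itself does not change.
/ŋ/ is velar while /c/ is palatal; the output [ɲ] is palatal, matching the trigger — so the feature that spreads is place.
Manner and voice are unchanged, so the assimilation is partial, not total.
The same holds elsewhere in the data: /ŋ/ → [n] before /t/ (velar → alveolar, matching alveolar); /ɴ/ → [ɲ] before /c/ (uvular → palatal, matching palatal) — only place changes, and always toward the following segment.
The trigger is the following segment, so the direction is regressive (anticipatory).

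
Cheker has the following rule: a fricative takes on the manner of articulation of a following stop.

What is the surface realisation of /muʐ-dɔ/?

/ʐ/ is a voiced retroflex fricative. The following trigger /d/ is a stop, so /ʐ/ must become a stop as well.
Changing only its manner to stop gives [ɖ] — the voiced retroflex stop.

[muɖdɔ]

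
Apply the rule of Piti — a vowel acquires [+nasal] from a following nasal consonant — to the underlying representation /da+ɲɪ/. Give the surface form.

[dãɲɪ]

The vowel /a/ is adjacent to the following nasal /ɲ/, so it acquires [+nasal] and surfaces as [ã].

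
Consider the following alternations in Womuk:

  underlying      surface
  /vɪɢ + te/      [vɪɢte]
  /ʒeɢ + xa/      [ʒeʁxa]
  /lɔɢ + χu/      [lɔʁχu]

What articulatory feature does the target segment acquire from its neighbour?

manner

Underlying /ɢ/ is realised as [ʁ] next to /x/; /x/ itself does not change.
The change stop → fricative matches the manner of the following /x/, identifying this as manner assimilation.
Checking the remaining alternation: /ɢ/ → [ʁ] before /χ/ (stop → fricative, matching a fricative) — only manner changes, and always toward the following segment.
Nothing changes in [vɪɢte]: there the adjacent consonants already agree in manner (/ɢ/ and /t/ are both stops), so this form is consistent with the same rule.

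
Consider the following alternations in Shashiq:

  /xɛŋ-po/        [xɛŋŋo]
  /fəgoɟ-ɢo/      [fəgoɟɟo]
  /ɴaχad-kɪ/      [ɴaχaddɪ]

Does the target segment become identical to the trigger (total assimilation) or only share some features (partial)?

Underlying /p/ is realised as [ŋ] next to /ŋ/; /ŋ/ itself does not change.
The output [ŋ] is identical to the trigger /ŋ/ — every feature (place, manner, voicing) has been copied — so this is total assimilation.
The remaining alternations confirm this: /ɢ/ → [ɟ] after /ɟ/; /k/ → [d] after /d/ — in each case the output is a copy of the preceding consonant.

total assimilation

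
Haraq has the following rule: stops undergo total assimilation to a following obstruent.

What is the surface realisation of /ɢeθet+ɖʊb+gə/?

[ɢeθeɖɖʊggə]

/t/ is the segment targeted by the rule; it sits immediately before /ɖ/, so it assimilates completely and surfaces as [ɖ].
At the second juncture, /b/ likewise becomes [g] adjacent to /g/.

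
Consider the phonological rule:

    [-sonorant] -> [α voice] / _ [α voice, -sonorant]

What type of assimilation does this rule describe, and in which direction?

The shared variable α links the value of [voice] on the target to the same value on the neighbouring segment, so voicing is the feature that assimilates.
Since the environment is written after the underscore, the trigger follows the target; the direction is regressive.

regressive voicing assimilation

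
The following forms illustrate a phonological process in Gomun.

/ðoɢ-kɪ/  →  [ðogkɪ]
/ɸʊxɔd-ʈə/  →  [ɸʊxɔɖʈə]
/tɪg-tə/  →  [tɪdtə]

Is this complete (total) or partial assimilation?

Underlying /ɢ/ is realised as [g] next to /k/; /k/ itself does not change.
The change uvular → velar matches the place of the following /k/, identifying this as place assimilation.
Manner and voice are unchanged, so the assimilation is partial, not total.
The other alternating forms pattern the same way: /d/ → [ɖ] before /ʈ/ (alveolar → retroflex, matching retroflex); /g/ → [d] before /t/ (velar → alveolar, matching alveolar) — only place changes, and always toward the following segment.

partial assimilation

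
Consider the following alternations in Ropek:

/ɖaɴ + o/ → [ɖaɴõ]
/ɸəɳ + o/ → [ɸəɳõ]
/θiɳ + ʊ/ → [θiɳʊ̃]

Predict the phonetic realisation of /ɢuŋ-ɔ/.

[ɢuŋɔ̃]

The data show progressive nasality assimilation (vowel nasalisation): /o/ → [õ] after /ɴ/; /o/ → [õ] after /ɳ/; /ʊ/ → [ʊ̃] after /ɳ/ — a vowel is nasalised by an immediately preceding nasal consonant.
The vowel /ɔ/ is adjacent to the preceding nasal /ŋ/, so it acquires [+nasal] and surfaces as [ɔ̃].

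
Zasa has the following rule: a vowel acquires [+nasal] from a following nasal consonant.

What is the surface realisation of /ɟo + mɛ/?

[ɟõmɛ]

The vowel /o/ is adjacent to the following nasal /m/, so it acquires [+nasal] and surfaces as [õ].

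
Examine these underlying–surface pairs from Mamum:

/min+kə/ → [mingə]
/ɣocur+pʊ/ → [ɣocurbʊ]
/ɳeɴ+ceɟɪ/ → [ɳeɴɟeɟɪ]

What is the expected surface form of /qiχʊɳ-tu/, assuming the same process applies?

[qiχʊɳdu]

The data show progressive voicing assimilation: /k/ → [g] after /n/; /p/ → [b] after /r/; /c/ → [ɟ] after /ɴ/. In each pair only voicing changes, matching the preceding consonant, while place and manner stay constant.
/t/ is a voiceless alveolar stop. The preceding trigger /ɳ/ is voiced, so /t/ must become voiced as well.
Changing only its voicing to voiced gives [d] — the voiced alveolar stop.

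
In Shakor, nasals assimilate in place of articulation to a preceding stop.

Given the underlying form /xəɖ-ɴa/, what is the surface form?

The rule targets /ɴ/ (voiced uvular nasal), which sits after the trigger /ɖ/ (retroflex).
The voiced retroflex nasal is [ɳ], so /ɴ/ → [ɳ].

[xəɖɳa]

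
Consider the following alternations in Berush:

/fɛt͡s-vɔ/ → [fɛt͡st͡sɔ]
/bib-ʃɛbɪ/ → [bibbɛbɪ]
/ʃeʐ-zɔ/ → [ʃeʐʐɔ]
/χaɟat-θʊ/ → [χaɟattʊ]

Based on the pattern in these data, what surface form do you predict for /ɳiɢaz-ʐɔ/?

The data show progressive total assimilation (/v/ → [t͡s] after /t͡s/; /ʃ/ → [b] after /b/; /z/ → [ʐ] after /ʐ/; /θ/ → [t] after /t/): in every case the target segment becomes identical to its preceding neighbour, copying more than a single feature.
/ʐ/ is the segment targeted by the rule; it sits immediately after /z/, so it assimilates completely and surfaces as [z].

[ɳiɢazzɔ]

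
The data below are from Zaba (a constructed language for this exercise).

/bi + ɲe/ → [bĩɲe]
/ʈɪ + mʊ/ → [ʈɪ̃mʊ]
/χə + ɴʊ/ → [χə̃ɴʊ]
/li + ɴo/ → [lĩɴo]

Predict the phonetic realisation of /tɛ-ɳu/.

The data show regressive nasality assimilation (vowel nasalisation): /i/ → [ĩ] before /ɲ/; /ɪ/ → [ɪ̃] before /m/; /ə/ → [ə̃] before /ɴ/; /i/ → [ĩ] before /ɴ/ — a vowel is nasalised by an immediately following nasal consonant.
/ɛ/ sits next to the nasal /ɳ/ and is therefore nasalised to [ɛ̃].

[tɛ̃ɳu]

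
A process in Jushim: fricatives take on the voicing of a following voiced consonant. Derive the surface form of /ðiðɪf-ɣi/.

/f/ is a voiceless labiodental fricative. The following trigger /ɣ/ is voiced, so /f/ must become voiced as well.
Changing only its voicing to voiced gives [v] — the voiced labiodental fricative.

[ðiðɪvɣi]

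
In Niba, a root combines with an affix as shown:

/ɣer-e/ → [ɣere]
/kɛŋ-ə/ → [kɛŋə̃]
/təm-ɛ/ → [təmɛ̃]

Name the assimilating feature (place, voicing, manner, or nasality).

The vowel /ə/ surfaces as nasalised [ə̃] next to the preceding nasal /ŋ/ — it has acquired the [+nasal] feature of its neighbour.
The other form shows the same pattern: /ɛ/ → [ɛ̃] after /m/ — each time a vowel is nasalised next to a preceding nasal.
No change occurs in [ɣere] because the vowel at the boundary is adjacent to an oral consonant, not a nasal (/e/ next to /r/).

nasality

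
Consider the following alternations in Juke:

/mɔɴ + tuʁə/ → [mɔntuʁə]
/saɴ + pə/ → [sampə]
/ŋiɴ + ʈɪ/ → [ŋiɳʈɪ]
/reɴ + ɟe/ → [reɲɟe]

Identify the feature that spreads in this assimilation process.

place

Underlying /ɴ/ is realised as [n] next to /t/; /t/ itself does not change.
/ɴ/ is uvular while /t/ is alveolar; the output [n] is alveolar, matching the trigger — so the feature that spreads is place.
The same holds elsewhere in the data: /ɴ/ → [m] before /p/ (uvular → bilabial, matching bilabial); /ɴ/ → [ɳ] before /ʈ/ (uvular → retroflex, matching retroflex); /ɴ/ → [ɲ] before /ɟ/ (uvular → palatal, matching palatal) — only place changes, and always toward the following segment.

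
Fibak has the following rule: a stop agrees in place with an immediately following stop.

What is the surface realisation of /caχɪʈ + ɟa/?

/ʈ/ is a voiceless retroflex stop. The following trigger /ɟ/ is palatal, so /ʈ/ must become palatal as well.
The voiceless palatal stop is [c], so /ʈ/ → [c].

[caχɪcɟa]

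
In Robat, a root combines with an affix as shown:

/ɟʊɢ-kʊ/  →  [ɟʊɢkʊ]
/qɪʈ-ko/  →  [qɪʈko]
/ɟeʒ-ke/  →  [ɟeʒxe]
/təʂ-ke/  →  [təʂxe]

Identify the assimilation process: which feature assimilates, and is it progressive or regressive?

progressive manner assimilation

The segment that alternates is /k/, which surfaces as [x] when adjacent to /ʒ/.
/k/ is a stop while /ʒ/ is a fricative; the output [x] is a fricative, matching the trigger — so the feature that spreads is manner.
Place and voice are unchanged, so the assimilation is partial, not total.
Checking the remaining alternation: /k/ → [x] after /ʂ/ (stop → fricative, matching a fricative) — only manner changes, and always toward the preceding segment.
No alternation appears in [ɟʊɢkʊ], [qɪʈko]: there the adjacent consonants already agree in manner (/k/ and /ɢ/ are both stops; /k/ and /ʈ/ are both stops), so these forms are consistent with the same rule.
Since the segment that changes follows the conditioning segment, the assimilation is progressive.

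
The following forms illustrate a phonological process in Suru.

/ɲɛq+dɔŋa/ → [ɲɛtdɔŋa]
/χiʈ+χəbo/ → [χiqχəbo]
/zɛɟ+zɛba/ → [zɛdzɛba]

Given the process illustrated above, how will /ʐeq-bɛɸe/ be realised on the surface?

The data show regressive place assimilation: /q/ → [t] before /d/; /ʈ/ → [q] before /χ/; /ɟ/ → [d] before /z/. In each pair only place changes, matching the following consonant, while manner and voice stay constant.
The rule targets /q/ (voiceless uvular stop), which sits before the trigger /b/ (bilabial).
A voiceless bilabial stop is [p], so the surface segment is [p].

[ʐepbɛɸe]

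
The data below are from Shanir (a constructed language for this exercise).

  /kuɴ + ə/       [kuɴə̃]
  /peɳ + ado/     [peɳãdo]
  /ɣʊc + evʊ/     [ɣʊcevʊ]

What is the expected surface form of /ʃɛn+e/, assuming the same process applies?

[ʃɛnẽ]

The data show progressive nasality assimilation (vowel nasalisation): /ə/ → [ə̃] after /ɴ/; /a/ → [ã] after /ɳ/ — a vowel is nasalised by an immediately preceding nasal consonant.
No change occurs in [ɣʊcevʊ] because the vowel at the boundary is adjacent to an oral consonant, not a nasal (/e/ next to /c/).
/e/ sits next to the nasal /n/ and is therefore nasalised to [ẽ].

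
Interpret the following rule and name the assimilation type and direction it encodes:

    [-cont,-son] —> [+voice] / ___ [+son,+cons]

regressive voicing assimilation

The target ([-cont,-son], stops) acquires [+voice] next to a sonorant consonant ([+son,+cons]) — it takes on the voicing of its neighbour, so the feature that spreads is voicing.
The conditioning segment sits to the right of the focus bar, meaning the trigger follows the segment that changes — regressive assimilation.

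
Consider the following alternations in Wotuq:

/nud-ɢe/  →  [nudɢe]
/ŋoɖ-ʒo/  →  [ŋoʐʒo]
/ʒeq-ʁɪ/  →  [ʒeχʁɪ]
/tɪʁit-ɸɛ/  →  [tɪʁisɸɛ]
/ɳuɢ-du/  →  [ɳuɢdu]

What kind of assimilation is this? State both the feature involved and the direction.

Comparing underlying and surface forms, /ɖ/ → [ʐ] is the alternation; the neighbouring /ʒ/ is constant.
/ɖ/ is a stop while /ʒ/ is a fricative; the output [ʐ] is a fricative, matching the trigger — so the feature that spreads is manner.
Place and voice are unchanged, so the assimilation is partial, not total.
The same holds elsewhere in the data: /q/ → [χ] before /ʁ/ (stop → fricative, matching a fricative); /t/ → [s] before /ɸ/ (stop → fricative, matching a fricative) — only manner changes, and always toward the following segment.
No alternation appears in [nudɢe], [ɳuɢdu]: there the adjacent consonants already agree in manner (/d/ and /ɢ/ are both stops; /ɢ/ and /d/ are both stops), so these forms are consistent with the same rule.
The trigger is the following segment, so the direction is regressive (anticipatory).

regressive manner assimilation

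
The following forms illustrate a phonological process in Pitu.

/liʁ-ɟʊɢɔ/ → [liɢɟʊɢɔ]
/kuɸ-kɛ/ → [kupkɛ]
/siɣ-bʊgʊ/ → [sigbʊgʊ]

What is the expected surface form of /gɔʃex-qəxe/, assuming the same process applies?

The data show regressive manner assimilation: /ʁ/ → [ɢ] before /ɟ/; /ɸ/ → [p] before /k/; /ɣ/ → [g] before /b/. In each pair only manner changes, matching the following consonant, while place and voice stay constant.
/x/ is a voiceless velar fricative. The following trigger /q/ is a stop, so /x/ must become a stop as well.
A voiceless velar stop is [k], so the surface segment is [k].

[gɔʃekqəxe]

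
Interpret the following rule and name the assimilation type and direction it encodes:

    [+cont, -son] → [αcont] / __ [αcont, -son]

regressive manner assimilation

The rule copies [cont] (continuancy) from the environment onto the target fricatives; since [±cont] encodes the stop/fricative manner contrast, the assimilating dimension is manner.
Since the environment is written after the underscore, the trigger follows the target; the direction is regressive.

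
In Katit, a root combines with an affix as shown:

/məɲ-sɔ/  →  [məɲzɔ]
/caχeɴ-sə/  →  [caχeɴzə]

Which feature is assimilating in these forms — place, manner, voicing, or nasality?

voicing

Underlying /s/ is realised as [z] next to /ɲ/; /ɲ/ itself does not change.
The change voiceless → voiced matches the voicing of the preceding /ɲ/, identifying this as voicing assimilation.
The other alternating form patterns the same way: /s/ → [z] after /ɴ/ (voiceless → voiced, matching voiced) — only voicing changes, and always toward the preceding segment.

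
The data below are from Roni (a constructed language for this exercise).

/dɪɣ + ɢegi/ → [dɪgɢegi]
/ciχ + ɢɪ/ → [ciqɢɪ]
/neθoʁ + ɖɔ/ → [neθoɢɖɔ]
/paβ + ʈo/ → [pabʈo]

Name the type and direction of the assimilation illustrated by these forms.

Comparing underlying and surface forms, /ɣ/ → [g] is the alternation; the neighbouring /ɢ/ is constant.
/ɣ/ is a fricative while /ɢ/ is a stop; the output [g] is a stop, matching the trigger — so the feature that spreads is manner.
Place and voice are unchanged, so the assimilation is partial, not total.
Checking the remaining alternations: /χ/ → [q] before /ɢ/ (fricative → stop, matching a stop); /ʁ/ → [ɢ] before /ɖ/ (fricative → stop, matching a stop); /β/ → [b] before /ʈ/ (fricative → stop, matching a stop) — only manner changes, and always toward the following segment.
The trigger is the following segment, so the direction is regressive (anticipatory).

regressive manner assimilation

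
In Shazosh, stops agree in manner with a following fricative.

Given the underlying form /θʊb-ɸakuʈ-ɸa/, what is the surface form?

[θʊβɸakuʂɸa]

The rule targets /b/ (voiced bilabial stop), which sits before the trigger /ɸ/ (fricative).
A voiced bilabial fricative is [β], so the surface segment is [β].
At the second juncture, /ʈ/ likewise becomes [ʂ] adjacent to /ɸ/.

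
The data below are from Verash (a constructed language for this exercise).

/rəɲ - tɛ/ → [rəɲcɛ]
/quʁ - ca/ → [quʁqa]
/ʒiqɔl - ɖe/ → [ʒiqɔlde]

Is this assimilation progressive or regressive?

Underlying /t/ is realised as [c] next to /ɲ/; /ɲ/ itself does not change.
/t/ is alveolar while /ɲ/ is palatal; the output [c] is palatal, matching the trigger — so the feature that spreads is place.
Checking the remaining alternations: /c/ → [q] after /ʁ/ (palatal → uvular, matching uvular); /ɖ/ → [d] after /l/ (retroflex → alveolar, matching alveolar) — only place changes, and always toward the preceding segment.
Since the segment that changes follows the conditioning segment, the assimilation is progressive.

progressive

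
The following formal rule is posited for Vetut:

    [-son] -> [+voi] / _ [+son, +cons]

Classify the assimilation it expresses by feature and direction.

The structural change is [+voi], and the conditioning segment [+son, +cons] (a sonorant consonant) is itself voiced, so the target comes to share the voicing of its neighbour — voicing assimilation.
Since the environment is written after the underscore, the trigger follows the target; the direction is regressive.

regressive voicing assimilation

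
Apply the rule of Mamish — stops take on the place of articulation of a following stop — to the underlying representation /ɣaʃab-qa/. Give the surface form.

The rule targets /b/ (voiced bilabial stop), which sits before the trigger /q/ (uvular).
The voiced uvular stop is [ɢ], so /b/ → [ɢ].

[ɣaʃaɢqa]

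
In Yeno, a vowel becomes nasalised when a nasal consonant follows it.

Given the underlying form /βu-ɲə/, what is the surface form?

/u/ sits next to the nasal /ɲ/ and is therefore nasalised to [ũ].

[βũɲə]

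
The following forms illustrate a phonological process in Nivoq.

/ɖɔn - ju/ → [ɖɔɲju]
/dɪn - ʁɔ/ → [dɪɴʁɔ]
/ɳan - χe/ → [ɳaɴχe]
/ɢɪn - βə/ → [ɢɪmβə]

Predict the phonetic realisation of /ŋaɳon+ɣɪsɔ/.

The data show regressive place assimilation: /n/ → [ɲ] before /j/; /n/ → [ɴ] before /ʁ/; /n/ → [ɴ] before /χ/; /n/ → [m] before /β/. In each pair only place changes, matching the following consonant, while manner and voice stay constant.
/n/ is a voiced alveolar nasal. The following trigger /ɣ/ is velar, so /n/ must become velar as well.
Changing only its place to velar gives [ŋ] — the voiced velar nasal.

[ŋaɳoŋɣɪsɔ]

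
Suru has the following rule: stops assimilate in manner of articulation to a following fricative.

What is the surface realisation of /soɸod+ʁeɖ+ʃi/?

/d/ is a voiced alveolar stop. The following trigger /ʁ/ is a fricative, so /d/ must become a fricative as well.
Changing only its manner to fricative gives [z] — the voiced alveolar fricative.
At the second juncture, /ɖ/ likewise becomes [ʐ] adjacent to /ʃ/.

[soɸozʁeʐʃi]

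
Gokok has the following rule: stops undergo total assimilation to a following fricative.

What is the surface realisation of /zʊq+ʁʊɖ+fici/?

/q/ is the segment targeted by the rule; it sits immediately before /ʁ/, so it assimilates completely and surfaces as [ʁ].
At the second juncture, /ɖ/ likewise becomes [f] adjacent to /f/.

[zʊʁʁʊffici]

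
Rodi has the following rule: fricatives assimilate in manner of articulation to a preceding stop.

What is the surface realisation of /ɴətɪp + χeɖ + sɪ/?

The rule targets /χ/ (voiceless uvular fricative), which sits after the trigger /p/ (stop).
Changing only its manner to stop gives [q] — the voiceless uvular stop.
At the second juncture, /s/ likewise becomes [t] adjacent to /ɖ/.

[ɴətɪpqeɖtɪ]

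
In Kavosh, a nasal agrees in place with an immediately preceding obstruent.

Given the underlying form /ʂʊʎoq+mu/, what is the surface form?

The rule targets /m/ (voiced bilabial nasal), which sits after the trigger /q/ (uvular).
Changing only its place to uvular gives [ɴ] — the voiced uvular nasal.

[ʂʊʎoqɴu]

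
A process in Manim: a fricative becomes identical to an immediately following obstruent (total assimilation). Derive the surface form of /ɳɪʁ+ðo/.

[ɳɪððo]

/ʁ/ is the segment targeted by the rule; it sits immediately before /ð/, so it assimilates completely and surfaces as [ð].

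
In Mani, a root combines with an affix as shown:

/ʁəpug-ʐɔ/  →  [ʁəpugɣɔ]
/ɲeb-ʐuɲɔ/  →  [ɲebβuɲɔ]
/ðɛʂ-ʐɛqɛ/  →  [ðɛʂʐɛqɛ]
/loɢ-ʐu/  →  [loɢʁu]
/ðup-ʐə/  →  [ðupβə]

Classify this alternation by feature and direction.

Underlying /ʐ/ is realised as [ɣ] next to /g/; /g/ itself does not change.
The change retroflex → velar matches the place of the preceding /g/, identifying this as place assimilation.
Manner and voice are unchanged, so the assimilation is partial, not total.
The same holds elsewhere in the data: /ʐ/ → [β] after /b/ (retroflex → bilabial, matching bilabial); /ʐ/ → [ʁ] after /ɢ/ (retroflex → uvular, matching uvular); /ʐ/ → [β] after /p/ (retroflex → bilabial, matching bilabial) — only place changes, and always toward the preceding segment.
No alternation appears in [ðɛʂʐɛqɛ]: there the adjacent consonants already agree in place (/ʐ/ and /ʂ/ are both retroflex), so this form is consistent with the same rule.
The trigger is the preceding segment, so the direction is progressive (perseverative).

progressive place assimilation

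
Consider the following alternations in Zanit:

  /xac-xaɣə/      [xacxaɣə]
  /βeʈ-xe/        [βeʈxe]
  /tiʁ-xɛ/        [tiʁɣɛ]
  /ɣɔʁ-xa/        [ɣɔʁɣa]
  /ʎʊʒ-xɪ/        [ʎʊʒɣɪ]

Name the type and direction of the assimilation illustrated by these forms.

progressive voicing assimilation

The segment that alternates is /x/, which surfaces as [ɣ] when adjacent to /ʁ/.
The change voiceless → voiced matches the voicing of the preceding /ʁ/, identifying this as voicing assimilation.
Place and manner are unchanged, so the assimilation is partial, not total.
The same holds elsewhere in the data: /x/ → [ɣ] after /ʒ/ (voiceless → voiced, matching voiced) — only voicing changes, and always toward the preceding segment.
Nothing changes in [xacxaɣə], [βeʈxe]: there the adjacent consonants already agree in voicing (/x/ and /c/ are both voiceless; /x/ and /ʈ/ are both voiceless), so these forms are consistent with the same rule.
Since the segment that changes follows the conditioning segment, the assimilation is progressive.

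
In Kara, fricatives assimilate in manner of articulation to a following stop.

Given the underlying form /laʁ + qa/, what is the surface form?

/ʁ/ is a voiced uvular fricative. The following trigger /q/ is a stop, so /ʁ/ must become a stop as well.
The voiced uvular stop is [ɢ], so /ʁ/ → [ɢ].

[laɢqa]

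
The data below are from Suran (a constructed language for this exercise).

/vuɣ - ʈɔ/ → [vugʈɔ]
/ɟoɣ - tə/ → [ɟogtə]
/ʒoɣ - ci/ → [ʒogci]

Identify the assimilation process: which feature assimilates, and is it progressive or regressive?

Comparing underlying and surface forms, /ɣ/ → [g] is the alternation; the neighbouring /ʈ/ is constant.
The change fricative → stop matches the manner of the following /ʈ/, identifying this as manner assimilation.
Place and voice are unchanged, so the assimilation is partial, not total.
Checking the remaining alternations: /ɣ/ → [g] before /t/ (fricative → stop, matching a stop); /ɣ/ → [g] before /c/ (fricative → stop, matching a stop) — only manner changes, and always toward the following segment.
Since the segment that changes precedes the conditioning segment, the assimilation is regressive.

regressive manner assimilation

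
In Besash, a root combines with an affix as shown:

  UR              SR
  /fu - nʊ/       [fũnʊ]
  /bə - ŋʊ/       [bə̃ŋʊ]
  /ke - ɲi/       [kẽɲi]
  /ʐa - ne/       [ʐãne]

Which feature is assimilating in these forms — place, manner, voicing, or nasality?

The vowel /u/ surfaces as nasalised [ũ] next to the following nasal /n/ — it has acquired the [+nasal] feature of its neighbour.
The other forms show the same pattern: /ə/ → [ə̃] before /ŋ/; /e/ → [ẽ] before /ɲ/; /a/ → [ã] before /n/ — each time a vowel is nasalised next to a following nasal.

nasality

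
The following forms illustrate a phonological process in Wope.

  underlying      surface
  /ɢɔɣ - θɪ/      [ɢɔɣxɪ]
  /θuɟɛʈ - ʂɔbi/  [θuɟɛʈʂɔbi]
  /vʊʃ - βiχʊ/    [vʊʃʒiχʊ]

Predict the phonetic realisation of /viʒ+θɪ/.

The data show progressive place assimilation: /θ/ → [x] after /ɣ/; /β/ → [ʒ] after /ʃ/. In each pair only place changes, matching the preceding consonant, while manner and voice stay constant.
Nothing changes in [θuɟɛʈʂɔbi]: there the adjacent consonants already agree in place (/ʂ/ and /ʈ/ are both retroflex), so this form is consistent with the same rule.
The rule targets /θ/ (voiceless dental fricative), which sits after the trigger /ʒ/ (postalveolar).
The voiceless postalveolar fricative is [ʃ], so /θ/ → [ʃ].

[viʒʃɪ]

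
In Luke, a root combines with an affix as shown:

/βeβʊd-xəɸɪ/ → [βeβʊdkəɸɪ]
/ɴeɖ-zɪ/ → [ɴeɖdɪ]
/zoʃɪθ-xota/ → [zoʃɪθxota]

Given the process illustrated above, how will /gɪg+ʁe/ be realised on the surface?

The data show progressive manner assimilation: /x/ → [k] after /d/; /z/ → [d] after /ɖ/. In each pair only manner changes, matching the preceding consonant, while place and voice stay constant.
Nothing changes in [zoʃɪθxota]: there the adjacent consonants already agree in manner (/x/ and /θ/ are both fricatives), so this form is consistent with the same rule.
The rule targets /ʁ/ (voiced uvular fricative), which sits after the trigger /g/ (stop).
A voiced uvular stop is [ɢ], so the surface segment is [ɢ].

[gɪgɢe]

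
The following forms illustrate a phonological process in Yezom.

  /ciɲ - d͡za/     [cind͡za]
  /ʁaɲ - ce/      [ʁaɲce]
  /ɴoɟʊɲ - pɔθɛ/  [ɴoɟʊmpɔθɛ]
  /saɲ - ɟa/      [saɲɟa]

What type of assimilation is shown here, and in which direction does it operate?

The segment that alternates is /ɲ/, which surfaces as [n] when adjacent to /d͡z/.
The change palatal → alveolar matches the place of the following /d͡z/, identifying this as place assimilation.
Manner and voice are unchanged, so the assimilation is partial, not total.
The other alternating form patterns the same way: /ɲ/ → [m] before /p/ (palatal → bilabial, matching bilabial) — only place changes, and always toward the following segment.
Nothing changes in [ʁaɲce], [saɲɟa]: there the adjacent consonants already agree in place (/ɲ/ and /c/ are both palatal; /ɲ/ and /ɟ/ are both palatal), so these forms are consistent with the same rule.
The trigger is the following segment, so the direction is regressive (anticipatory).

regressive place assimilation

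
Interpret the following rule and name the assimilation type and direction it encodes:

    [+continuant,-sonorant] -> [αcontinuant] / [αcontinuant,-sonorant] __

The rule copies [continuant] (continuancy) from the environment onto the target fricatives; since [±continuant] encodes the stop/fricative manner contrast, the assimilating dimension is manner.
The conditioning segment sits to the left of the focus bar, meaning the trigger precedes the segment that changes — progressive assimilation.

progressive manner assimilation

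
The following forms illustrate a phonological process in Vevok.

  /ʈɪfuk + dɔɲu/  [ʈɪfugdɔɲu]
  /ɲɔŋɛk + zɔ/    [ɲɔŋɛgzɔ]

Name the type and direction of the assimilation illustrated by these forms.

regressive voicing assimilation

Underlying /k/ is realised as [g] next to /d/; /d/ itself does not change.
The change voiceless → voiced matches the voicing of the following /d/, identifying this as voicing assimilation.
Place and manner are unchanged, so the assimilation is partial, not total.
The same holds elsewhere in the data: /k/ → [g] before /z/ (voiceless → voiced, matching voiced) — only voicing changes, and always toward the following segment.
Since the segment that changes precedes the conditioning segment, the assimilation is regressive.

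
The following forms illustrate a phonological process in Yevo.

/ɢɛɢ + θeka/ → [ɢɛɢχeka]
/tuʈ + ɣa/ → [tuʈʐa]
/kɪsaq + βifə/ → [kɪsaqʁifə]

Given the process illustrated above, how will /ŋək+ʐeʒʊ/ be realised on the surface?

[ŋəkɣeʒʊ]

The data show progressive place assimilation: /θ/ → [χ] after /ɢ/; /ɣ/ → [ʐ] after /ʈ/; /β/ → [ʁ] after /q/. In each pair only place changes, matching the preceding consonant, while manner and voice stay constant.
/ʐ/ is a voiced retroflex fricative. The preceding trigger /k/ is velar, so /ʐ/ must become velar as well.
The voiced velar fricative is [ɣ], so /ʐ/ → [ɣ].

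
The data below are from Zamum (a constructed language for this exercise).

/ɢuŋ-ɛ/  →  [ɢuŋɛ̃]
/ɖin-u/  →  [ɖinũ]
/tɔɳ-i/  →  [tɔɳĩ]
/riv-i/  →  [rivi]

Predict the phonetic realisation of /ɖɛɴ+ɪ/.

The data show progressive nasality assimilation (vowel nasalisation): /ɛ/ → [ɛ̃] after /ŋ/; /u/ → [ũ] after /n/; /i/ → [ĩ] after /ɳ/ — a vowel is nasalised by an immediately preceding nasal consonant.
No change occurs in [rivi] because the vowel at the boundary is adjacent to an oral consonant, not a nasal (/i/ next to /v/).
/ɪ/ sits next to the nasal /ɴ/ and is therefore nasalised to [ɪ̃].

[ɖɛɴɪ̃]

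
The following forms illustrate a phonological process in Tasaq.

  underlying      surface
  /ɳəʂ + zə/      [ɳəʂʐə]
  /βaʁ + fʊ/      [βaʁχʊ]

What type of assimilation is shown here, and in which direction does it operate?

Underlying /z/ is realised as [ʐ] next to /ʂ/; /ʂ/ itself does not change.
The change alveolar → retroflex matches the place of the preceding /ʂ/, identifying this as place assimilation.
Manner and voice are unchanged, so the assimilation is partial, not total.
The other alternating form patterns the same way: /f/ → [χ] after /ʁ/ (labiodental → uvular, matching uvular) — only place changes, and always toward the preceding segment.
Since the segment that changes follows the conditioning segment, the assimilation is progressive.

progressive place assimilation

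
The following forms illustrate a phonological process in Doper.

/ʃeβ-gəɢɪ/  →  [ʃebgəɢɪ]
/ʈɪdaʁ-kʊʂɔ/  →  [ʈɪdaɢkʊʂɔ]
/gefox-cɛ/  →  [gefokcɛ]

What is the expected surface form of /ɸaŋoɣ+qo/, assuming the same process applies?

[ɸaŋogqo]

The data show regressive manner assimilation: /β/ → [b] before /g/; /ʁ/ → [ɢ] before /k/; /x/ → [k] before /c/. In each pair only manner changes, matching the following consonant, while place and voice stay constant.
/ɣ/ is a voiced velar fricative. The following trigger /q/ is a stop, so /ɣ/ must become a stop as well.
A voiced velar stop is [g], so the surface segment is [g].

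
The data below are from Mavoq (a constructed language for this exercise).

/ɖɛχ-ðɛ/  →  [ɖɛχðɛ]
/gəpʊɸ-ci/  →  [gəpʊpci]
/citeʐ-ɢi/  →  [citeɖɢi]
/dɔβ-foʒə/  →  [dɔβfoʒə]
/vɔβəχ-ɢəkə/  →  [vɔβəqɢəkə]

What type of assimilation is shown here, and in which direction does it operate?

regressive manner assimilation

Underlying /ɸ/ is realised as [p] next to /c/; /c/ itself does not change.
/ɸ/ is a fricative while /c/ is a stop; the output [p] is a stop, matching the trigger — so the feature that spreads is manner.
Place and voice are unchanged, so the assimilation is partial, not total.
The other alternating forms pattern the same way: /ʐ/ → [ɖ] before /ɢ/ (fricative → stop, matching a stop); /χ/ → [q] before /ɢ/ (fricative → stop, matching a stop) — only manner changes, and always toward the following segment.
No alternation appears in [ɖɛχðɛ], [dɔβfoʒə]: there the adjacent consonants already agree in manner (/χ/ and /ð/ are both fricatives; /β/ and /f/ are both fricatives), so these forms are consistent with the same rule.
The trigger is the following segment, so the direction is regressive (anticipatory).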